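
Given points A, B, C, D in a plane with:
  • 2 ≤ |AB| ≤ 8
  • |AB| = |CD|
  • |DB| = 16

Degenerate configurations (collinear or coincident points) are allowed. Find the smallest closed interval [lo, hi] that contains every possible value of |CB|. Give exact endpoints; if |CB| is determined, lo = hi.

|CB| ∈ [8, 24]  (≈ [8.0000, 24.0000])

|AB| ∈ [2, 8]
|BD| ∈ {16}
|CD| ∈ [2, 8]
|AD| ∈ [8, 24]
|BC| ∈ [8, 24]
|AC| ∈ [0, 32]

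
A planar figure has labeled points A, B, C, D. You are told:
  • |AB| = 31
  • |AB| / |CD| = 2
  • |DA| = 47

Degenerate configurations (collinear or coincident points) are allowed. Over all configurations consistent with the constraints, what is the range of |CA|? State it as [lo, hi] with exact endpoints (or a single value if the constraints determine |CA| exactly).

|AB| ∈ {31}
|AD| ∈ {47}
|CD| ∈ {31/2}
|BD| ∈ [16, 78]
|AC| ∈ [63/2, 125/2]
|BC| ∈ [1/2, 187/2]

|CA| ∈ [63/2, 125/2]  (≈ [31.5000, 62.5000])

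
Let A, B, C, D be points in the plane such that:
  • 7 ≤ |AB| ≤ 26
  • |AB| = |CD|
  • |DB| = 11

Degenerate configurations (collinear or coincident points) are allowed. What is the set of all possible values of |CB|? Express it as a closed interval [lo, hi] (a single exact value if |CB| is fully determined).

|CB| ∈ [0, 37]  (≈ [0.0000, 37.0000])

|AB| ∈ [7, 26]
|BD| ∈ {11}
|CD| ∈ [7, 26]
|AD| ∈ [0, 37]
|BC| ∈ [0, 37]
|AC| ∈ [0, 63]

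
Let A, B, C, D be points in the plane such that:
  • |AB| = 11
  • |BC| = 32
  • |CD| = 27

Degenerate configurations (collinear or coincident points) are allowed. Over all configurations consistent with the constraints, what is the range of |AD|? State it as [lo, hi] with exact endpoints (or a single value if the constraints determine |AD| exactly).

|AD| ∈ [0, 70]  (≈ [0.0000, 70.0000])

|AB| ∈ {11}
|BC| ∈ {32}
|CD| ∈ {27}
|AC| ∈ [21, 43]
|BD| ∈ [5, 59]
|AD| ∈ [0, 70]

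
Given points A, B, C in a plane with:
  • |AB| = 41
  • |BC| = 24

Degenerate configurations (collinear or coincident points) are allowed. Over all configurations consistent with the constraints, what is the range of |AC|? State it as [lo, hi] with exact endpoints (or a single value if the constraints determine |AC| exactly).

|AB| ∈ {41}
|BC| ∈ {24}
|AC| ∈ [17, 65]

|AC| ∈ [17, 65]  (≈ [17.0000, 65.0000])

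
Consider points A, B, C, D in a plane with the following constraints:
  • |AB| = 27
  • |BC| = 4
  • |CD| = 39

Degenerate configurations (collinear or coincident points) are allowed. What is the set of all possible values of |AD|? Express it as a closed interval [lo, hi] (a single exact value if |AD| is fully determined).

|AD| ∈ [8, 70]  (≈ [8.0000, 70.0000])

|AB| ∈ {27}
|BC| ∈ {4}
|CD| ∈ {39}
|AC| ∈ [23, 31]
|BD| ∈ [35, 43]
|AD| ∈ [8, 70]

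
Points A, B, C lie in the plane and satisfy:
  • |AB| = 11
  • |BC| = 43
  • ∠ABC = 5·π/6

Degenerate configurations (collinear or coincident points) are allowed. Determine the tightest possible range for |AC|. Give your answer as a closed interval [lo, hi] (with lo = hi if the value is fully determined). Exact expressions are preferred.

|AB| ∈ {11}
|BC| ∈ {43}
|AC| ∈ {√(473·√(3) + 1970)}

|AC| = √(473·√(3) + 1970)  (≈ 52.8134)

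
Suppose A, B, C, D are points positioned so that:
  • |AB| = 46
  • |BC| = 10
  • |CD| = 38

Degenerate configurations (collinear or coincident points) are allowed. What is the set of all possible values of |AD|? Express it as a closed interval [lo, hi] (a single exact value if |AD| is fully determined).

|AB| ∈ {46}
|BC| ∈ {10}
|CD| ∈ {38}
|AC| ∈ [36, 56]
|BD| ∈ [28, 48]
|AD| ∈ [0, 94]

|AD| ∈ [0, 94]  (≈ [0.0000, 94.0000])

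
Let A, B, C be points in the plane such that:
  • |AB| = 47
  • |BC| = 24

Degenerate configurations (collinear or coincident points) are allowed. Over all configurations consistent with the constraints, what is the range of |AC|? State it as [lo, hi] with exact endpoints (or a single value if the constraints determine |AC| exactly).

|AC| ∈ [23, 71]  (≈ [23.0000, 71.0000])

|AB| ∈ {47}
|BC| ∈ {24}
|AC| ∈ [23, 71]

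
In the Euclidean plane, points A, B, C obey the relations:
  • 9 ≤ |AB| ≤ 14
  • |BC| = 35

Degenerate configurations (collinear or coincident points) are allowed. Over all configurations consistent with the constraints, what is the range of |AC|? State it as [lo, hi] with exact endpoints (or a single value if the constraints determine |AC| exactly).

|AB| ∈ [9, 14]
|BC| ∈ {35}
|AC| ∈ [21, 49]

|AC| ∈ [21, 49]  (≈ [21.0000, 49.0000])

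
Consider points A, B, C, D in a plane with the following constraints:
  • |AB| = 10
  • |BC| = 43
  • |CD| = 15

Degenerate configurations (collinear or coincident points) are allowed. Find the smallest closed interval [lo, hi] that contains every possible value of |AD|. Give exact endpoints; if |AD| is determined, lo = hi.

|AD| ∈ [18, 68]  (≈ [18.0000, 68.0000])

|AB| ∈ {10}
|BC| ∈ {43}
|CD| ∈ {15}
|AC| ∈ [33, 53]
|BD| ∈ [28, 58]
|AD| ∈ [18, 68]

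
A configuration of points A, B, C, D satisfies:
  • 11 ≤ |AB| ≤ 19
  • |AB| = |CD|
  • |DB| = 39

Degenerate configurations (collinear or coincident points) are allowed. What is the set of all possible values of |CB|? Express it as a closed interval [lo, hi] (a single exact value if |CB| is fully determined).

|AB| ∈ [11, 19]
|BD| ∈ {39}
|CD| ∈ [11, 19]
|AD| ∈ [20, 58]
|BC| ∈ [20, 58]
|AC| ∈ [1, 77]

|CB| ∈ [20, 58]  (≈ [20.0000, 58.0000])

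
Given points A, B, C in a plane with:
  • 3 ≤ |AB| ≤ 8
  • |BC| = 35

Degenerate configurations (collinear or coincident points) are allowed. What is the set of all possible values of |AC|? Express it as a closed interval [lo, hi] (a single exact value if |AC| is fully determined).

|AC| ∈ [27, 43]  (≈ [27.0000, 43.0000])

|AB| ∈ [3, 8]
|BC| ∈ {35}
|AC| ∈ [27, 43]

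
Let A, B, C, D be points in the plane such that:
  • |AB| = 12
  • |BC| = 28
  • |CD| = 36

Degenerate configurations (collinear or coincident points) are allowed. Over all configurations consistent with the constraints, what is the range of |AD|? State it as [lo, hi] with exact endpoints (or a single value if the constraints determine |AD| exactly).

|AB| ∈ {12}
|BC| ∈ {28}
|CD| ∈ {36}
|AC| ∈ [16, 40]
|BD| ∈ [8, 64]
|AD| ∈ [0, 76]

|AD| ∈ [0, 76]  (≈ [0.0000, 76.0000])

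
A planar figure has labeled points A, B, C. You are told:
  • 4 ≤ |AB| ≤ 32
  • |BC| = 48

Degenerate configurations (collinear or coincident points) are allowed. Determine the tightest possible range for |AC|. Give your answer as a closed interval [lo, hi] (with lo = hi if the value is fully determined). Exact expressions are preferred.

|AC| ∈ [16, 80]  (≈ [16.0000, 80.0000])

|AB| ∈ [4, 32]
|BC| ∈ {48}
|AC| ∈ [16, 80]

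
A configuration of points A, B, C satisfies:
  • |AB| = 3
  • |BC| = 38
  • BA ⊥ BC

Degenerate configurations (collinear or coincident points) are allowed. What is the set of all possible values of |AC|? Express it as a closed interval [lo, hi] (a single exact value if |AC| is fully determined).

|AB| ∈ {3}
|BC| ∈ {38}
|AC| ∈ {√(1453)}

|AC| = √(1453)  (≈ 38.1182)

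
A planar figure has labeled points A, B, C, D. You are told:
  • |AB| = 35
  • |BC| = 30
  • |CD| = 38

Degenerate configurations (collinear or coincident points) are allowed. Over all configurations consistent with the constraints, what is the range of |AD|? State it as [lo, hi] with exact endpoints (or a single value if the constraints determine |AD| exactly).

|AB| ∈ {35}
|BC| ∈ {30}
|CD| ∈ {38}
|AC| ∈ [5, 65]
|BD| ∈ [8, 68]
|AD| ∈ [0, 103]

|AD| ∈ [0, 103]  (≈ [0.0000, 103.0000])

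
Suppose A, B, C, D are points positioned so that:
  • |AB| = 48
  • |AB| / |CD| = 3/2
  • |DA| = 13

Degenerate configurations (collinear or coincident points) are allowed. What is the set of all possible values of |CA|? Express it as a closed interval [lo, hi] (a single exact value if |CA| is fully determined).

|CA| ∈ [19, 45]  (≈ [19.0000, 45.0000])

|AB| ∈ {48}
|AD| ∈ {13}
|CD| ∈ {32}
|BD| ∈ [35, 61]
|AC| ∈ [19, 45]
|BC| ∈ [3, 93]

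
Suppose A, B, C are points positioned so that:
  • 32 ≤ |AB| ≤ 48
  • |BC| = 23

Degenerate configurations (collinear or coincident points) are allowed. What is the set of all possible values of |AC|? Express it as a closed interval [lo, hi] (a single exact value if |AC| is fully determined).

|AC| ∈ [9, 71]  (≈ [9.0000, 71.0000])

|AB| ∈ [32, 48]
|BC| ∈ {23}
|AC| ∈ [9, 71]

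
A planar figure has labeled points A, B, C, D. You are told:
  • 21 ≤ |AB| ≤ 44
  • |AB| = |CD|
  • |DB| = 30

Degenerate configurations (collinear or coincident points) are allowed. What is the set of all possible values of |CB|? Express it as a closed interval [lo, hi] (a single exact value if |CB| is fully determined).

|CB| ∈ [0, 74]  (≈ [0.0000, 74.0000])

|AB| ∈ [21, 44]
|BD| ∈ {30}
|CD| ∈ [21, 44]
|AD| ∈ [0, 74]
|BC| ∈ [0, 74]
|AC| ∈ [0, 118]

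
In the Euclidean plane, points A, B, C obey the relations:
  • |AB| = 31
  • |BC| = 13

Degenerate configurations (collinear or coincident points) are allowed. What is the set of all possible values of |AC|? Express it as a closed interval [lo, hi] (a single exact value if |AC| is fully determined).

|AC| ∈ [18, 44]  (≈ [18.0000, 44.0000])

|AB| ∈ {31}
|BC| ∈ {13}
|AC| ∈ [18, 44]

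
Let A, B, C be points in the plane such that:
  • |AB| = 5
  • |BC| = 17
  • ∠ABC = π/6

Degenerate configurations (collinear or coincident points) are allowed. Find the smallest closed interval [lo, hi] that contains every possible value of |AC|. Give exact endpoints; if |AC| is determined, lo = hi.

|AC| = √(314 - 85·√(3))  (≈ 12.9142)

|AB| ∈ {5}
|BC| ∈ {17}
|AC| ∈ {√(314 - 85·√(3))}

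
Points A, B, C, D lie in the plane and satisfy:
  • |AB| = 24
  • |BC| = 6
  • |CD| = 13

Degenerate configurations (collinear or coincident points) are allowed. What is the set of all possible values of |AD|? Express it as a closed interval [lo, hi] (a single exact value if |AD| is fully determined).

|AD| ∈ [5, 43]  (≈ [5.0000, 43.0000])

|AB| ∈ {24}
|BC| ∈ {6}
|CD| ∈ {13}
|AC| ∈ [18, 30]
|BD| ∈ [7, 19]
|AD| ∈ [5, 43]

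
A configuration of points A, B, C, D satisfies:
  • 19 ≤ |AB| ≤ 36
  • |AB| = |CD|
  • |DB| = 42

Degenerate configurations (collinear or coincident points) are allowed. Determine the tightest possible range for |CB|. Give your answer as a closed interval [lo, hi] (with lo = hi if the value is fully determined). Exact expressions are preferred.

|CB| ∈ [6, 78]  (≈ [6.0000, 78.0000])

|AB| ∈ [19, 36]
|BD| ∈ {42}
|CD| ∈ [19, 36]
|AD| ∈ [6, 78]
|BC| ∈ [6, 78]
|AC| ∈ [0, 114]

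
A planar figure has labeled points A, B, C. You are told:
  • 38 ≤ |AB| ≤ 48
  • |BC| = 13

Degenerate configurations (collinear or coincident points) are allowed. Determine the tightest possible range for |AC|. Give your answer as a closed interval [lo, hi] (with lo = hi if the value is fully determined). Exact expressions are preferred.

|AC| ∈ [25, 61]  (≈ [25.0000, 61.0000])

|AB| ∈ [38, 48]
|BC| ∈ {13}
|AC| ∈ [25, 61]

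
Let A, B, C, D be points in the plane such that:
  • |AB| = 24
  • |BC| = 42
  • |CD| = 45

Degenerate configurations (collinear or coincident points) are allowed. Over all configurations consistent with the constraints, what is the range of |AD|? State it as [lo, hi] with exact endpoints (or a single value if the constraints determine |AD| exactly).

|AD| ∈ [0, 111]  (≈ [0.0000, 111.0000])

|AB| ∈ {24}
|BC| ∈ {42}
|CD| ∈ {45}
|AC| ∈ [18, 66]
|BD| ∈ [3, 87]
|AD| ∈ [0, 111]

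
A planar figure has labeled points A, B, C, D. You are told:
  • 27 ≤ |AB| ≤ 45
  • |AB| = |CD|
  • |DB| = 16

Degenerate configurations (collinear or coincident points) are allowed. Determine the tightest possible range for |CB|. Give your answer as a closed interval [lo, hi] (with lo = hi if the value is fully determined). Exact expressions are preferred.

|CB| ∈ [11, 61]  (≈ [11.0000, 61.0000])

|AB| ∈ [27, 45]
|BD| ∈ {16}
|CD| ∈ [27, 45]
|AD| ∈ [11, 61]
|BC| ∈ [11, 61]
|AC| ∈ [0, 106]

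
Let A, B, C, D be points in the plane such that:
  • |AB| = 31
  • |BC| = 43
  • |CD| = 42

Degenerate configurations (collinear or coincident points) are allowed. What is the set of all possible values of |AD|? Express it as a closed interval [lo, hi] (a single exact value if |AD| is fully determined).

|AD| ∈ [0, 116]  (≈ [0.0000, 116.0000])

|AB| ∈ {31}
|BC| ∈ {43}
|CD| ∈ {42}
|AC| ∈ [12, 74]
|BD| ∈ [1, 85]
|AD| ∈ [0, 116]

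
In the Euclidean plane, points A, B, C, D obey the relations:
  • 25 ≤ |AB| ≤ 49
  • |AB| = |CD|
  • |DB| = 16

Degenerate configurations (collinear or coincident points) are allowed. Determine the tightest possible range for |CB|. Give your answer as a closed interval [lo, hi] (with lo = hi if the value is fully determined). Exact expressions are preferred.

|CB| ∈ [9, 65]  (≈ [9.0000, 65.0000])

|AB| ∈ [25, 49]
|BD| ∈ {16}
|CD| ∈ [25, 49]
|AD| ∈ [9, 65]
|BC| ∈ [9, 65]
|AC| ∈ [0, 114]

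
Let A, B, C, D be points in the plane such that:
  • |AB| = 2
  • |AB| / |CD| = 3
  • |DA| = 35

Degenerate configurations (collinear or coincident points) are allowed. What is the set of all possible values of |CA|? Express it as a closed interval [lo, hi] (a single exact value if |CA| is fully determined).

|CA| ∈ [103/3, 107/3]  (≈ [34.3333, 35.6667])

|AB| ∈ {2}
|AD| ∈ {35}
|CD| ∈ {2/3}
|BD| ∈ [33, 37]
|AC| ∈ [103/3, 107/3]
|BC| ∈ [97/3, 113/3]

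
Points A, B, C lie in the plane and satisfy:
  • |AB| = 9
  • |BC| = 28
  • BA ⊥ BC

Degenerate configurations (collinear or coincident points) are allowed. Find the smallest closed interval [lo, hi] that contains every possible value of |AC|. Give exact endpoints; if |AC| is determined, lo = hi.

|AB| ∈ {9}
|BC| ∈ {28}
|AC| ∈ {√(865)}

|AC| = √(865)  (≈ 29.4109)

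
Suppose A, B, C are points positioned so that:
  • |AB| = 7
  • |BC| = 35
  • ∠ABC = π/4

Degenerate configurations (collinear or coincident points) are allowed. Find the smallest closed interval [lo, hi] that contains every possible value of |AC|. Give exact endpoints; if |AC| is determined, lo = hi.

|AB| ∈ {7}
|BC| ∈ {35}
|AC| ∈ {7·√(26 - 5·√(2))}

|AC| = 7·√(26 - 5·√(2))  (≈ 30.4552)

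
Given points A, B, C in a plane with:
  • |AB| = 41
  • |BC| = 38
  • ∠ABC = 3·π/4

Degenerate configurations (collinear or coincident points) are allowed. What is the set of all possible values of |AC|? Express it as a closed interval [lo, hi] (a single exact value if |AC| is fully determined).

|AB| ∈ {41}
|BC| ∈ {38}
|AC| ∈ {√(1558·√(2) + 3125)}

|AC| = √(1558·√(2) + 3125)  (≈ 72.9955)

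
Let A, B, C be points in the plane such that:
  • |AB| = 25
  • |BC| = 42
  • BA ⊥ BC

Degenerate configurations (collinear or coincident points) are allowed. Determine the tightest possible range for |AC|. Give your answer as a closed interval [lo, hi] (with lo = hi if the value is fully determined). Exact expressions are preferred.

|AB| ∈ {25}
|BC| ∈ {42}
|AC| ∈ {√(2389)}

|AC| = √(2389)  (≈ 48.8774)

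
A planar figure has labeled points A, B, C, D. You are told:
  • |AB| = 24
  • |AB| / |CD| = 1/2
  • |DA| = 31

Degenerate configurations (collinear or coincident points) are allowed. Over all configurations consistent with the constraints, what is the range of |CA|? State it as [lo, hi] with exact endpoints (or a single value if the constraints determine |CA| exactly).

|AB| ∈ {24}
|AD| ∈ {31}
|CD| ∈ {48}
|BD| ∈ [7, 55]
|AC| ∈ [17, 79]
|BC| ∈ [0, 103]

|CA| ∈ [17, 79]  (≈ [17.0000, 79.0000])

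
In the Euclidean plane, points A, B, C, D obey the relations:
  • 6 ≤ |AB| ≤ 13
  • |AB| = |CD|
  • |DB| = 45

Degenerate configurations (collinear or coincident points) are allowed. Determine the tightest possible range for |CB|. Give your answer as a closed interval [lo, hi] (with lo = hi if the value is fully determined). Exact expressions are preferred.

|AB| ∈ [6, 13]
|BD| ∈ {45}
|CD| ∈ [6, 13]
|AD| ∈ [32, 58]
|BC| ∈ [32, 58]
|AC| ∈ [19, 71]

|CB| ∈ [32, 58]  (≈ [32.0000, 58.0000])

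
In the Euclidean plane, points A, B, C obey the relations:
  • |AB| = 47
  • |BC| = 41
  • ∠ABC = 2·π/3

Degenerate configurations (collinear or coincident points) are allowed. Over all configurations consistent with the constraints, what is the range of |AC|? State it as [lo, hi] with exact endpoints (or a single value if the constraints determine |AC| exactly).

|AC| = √(5817)  (≈ 76.2693)

|AB| ∈ {47}
|BC| ∈ {41}
|AC| ∈ {√(5817)}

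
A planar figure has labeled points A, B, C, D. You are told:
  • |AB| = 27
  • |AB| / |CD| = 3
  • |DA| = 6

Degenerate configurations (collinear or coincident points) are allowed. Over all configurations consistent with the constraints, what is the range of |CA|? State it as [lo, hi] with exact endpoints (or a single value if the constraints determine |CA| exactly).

|CA| ∈ [3, 15]  (≈ [3.0000, 15.0000])

|AB| ∈ {27}
|AD| ∈ {6}
|CD| ∈ {9}
|BD| ∈ [21, 33]
|AC| ∈ [3, 15]
|BC| ∈ [12, 42]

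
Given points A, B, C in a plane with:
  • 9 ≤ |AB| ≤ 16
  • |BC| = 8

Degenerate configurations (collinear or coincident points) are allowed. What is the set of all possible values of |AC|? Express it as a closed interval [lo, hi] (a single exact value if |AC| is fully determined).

|AC| ∈ [1, 24]  (≈ [1.0000, 24.0000])

|AB| ∈ [9, 16]
|BC| ∈ {8}
|AC| ∈ [1, 24]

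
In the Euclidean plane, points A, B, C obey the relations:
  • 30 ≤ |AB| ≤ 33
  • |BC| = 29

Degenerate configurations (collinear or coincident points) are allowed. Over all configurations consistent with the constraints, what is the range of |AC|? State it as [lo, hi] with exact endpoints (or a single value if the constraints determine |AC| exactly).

|AC| ∈ [1, 62]  (≈ [1.0000, 62.0000])

|AB| ∈ [30, 33]
|BC| ∈ {29}
|AC| ∈ [1, 62]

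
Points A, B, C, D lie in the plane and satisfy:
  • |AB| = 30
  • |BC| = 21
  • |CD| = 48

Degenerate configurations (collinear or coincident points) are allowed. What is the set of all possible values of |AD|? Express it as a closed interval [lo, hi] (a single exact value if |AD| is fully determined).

|AB| ∈ {30}
|BC| ∈ {21}
|CD| ∈ {48}
|AC| ∈ [9, 51]
|BD| ∈ [27, 69]
|AD| ∈ [0, 99]

|AD| ∈ [0, 99]  (≈ [0.0000, 99.0000])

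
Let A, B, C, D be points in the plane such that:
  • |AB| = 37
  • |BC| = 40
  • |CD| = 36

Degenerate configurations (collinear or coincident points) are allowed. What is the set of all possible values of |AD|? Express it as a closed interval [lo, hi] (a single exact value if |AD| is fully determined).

|AB| ∈ {37}
|BC| ∈ {40}
|CD| ∈ {36}
|AC| ∈ [3, 77]
|BD| ∈ [4, 76]
|AD| ∈ [0, 113]

|AD| ∈ [0, 113]  (≈ [0.0000, 113.0000])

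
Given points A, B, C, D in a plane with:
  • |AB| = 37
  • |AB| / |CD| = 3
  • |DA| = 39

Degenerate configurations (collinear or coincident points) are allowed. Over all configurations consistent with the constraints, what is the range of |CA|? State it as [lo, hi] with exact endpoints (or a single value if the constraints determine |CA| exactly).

|CA| ∈ [80/3, 154/3]  (≈ [26.6667, 51.3333])

|AB| ∈ {37}
|AD| ∈ {39}
|CD| ∈ {37/3}
|BD| ∈ [2, 76]
|AC| ∈ [80/3, 154/3]
|BC| ∈ [0, 265/3]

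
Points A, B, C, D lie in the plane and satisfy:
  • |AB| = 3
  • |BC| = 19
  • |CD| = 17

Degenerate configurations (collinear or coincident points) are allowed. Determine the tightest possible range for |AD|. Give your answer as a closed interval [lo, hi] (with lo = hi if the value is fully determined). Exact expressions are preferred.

|AB| ∈ {3}
|BC| ∈ {19}
|CD| ∈ {17}
|AC| ∈ [16, 22]
|BD| ∈ [2, 36]
|AD| ∈ [0, 39]

|AD| ∈ [0, 39]  (≈ [0.0000, 39.0000])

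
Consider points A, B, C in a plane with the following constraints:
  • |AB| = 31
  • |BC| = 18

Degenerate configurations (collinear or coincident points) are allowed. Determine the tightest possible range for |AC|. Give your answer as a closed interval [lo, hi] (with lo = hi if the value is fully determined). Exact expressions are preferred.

|AB| ∈ {31}
|BC| ∈ {18}
|AC| ∈ [13, 49]

|AC| ∈ [13, 49]  (≈ [13.0000, 49.0000])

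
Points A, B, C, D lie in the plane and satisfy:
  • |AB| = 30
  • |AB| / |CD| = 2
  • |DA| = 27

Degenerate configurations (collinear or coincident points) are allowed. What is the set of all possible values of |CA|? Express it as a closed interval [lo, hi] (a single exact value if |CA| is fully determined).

|AB| ∈ {30}
|AD| ∈ {27}
|CD| ∈ {15}
|BD| ∈ [3, 57]
|AC| ∈ [12, 42]
|BC| ∈ [0, 72]

|CA| ∈ [12, 42]  (≈ [12.0000, 42.0000])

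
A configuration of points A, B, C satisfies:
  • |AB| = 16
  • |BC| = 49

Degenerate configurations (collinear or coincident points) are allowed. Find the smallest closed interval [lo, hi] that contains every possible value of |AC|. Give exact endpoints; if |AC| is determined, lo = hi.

|AC| ∈ [33, 65]  (≈ [33.0000, 65.0000])

|AB| ∈ {16}
|BC| ∈ {49}
|AC| ∈ [33, 65]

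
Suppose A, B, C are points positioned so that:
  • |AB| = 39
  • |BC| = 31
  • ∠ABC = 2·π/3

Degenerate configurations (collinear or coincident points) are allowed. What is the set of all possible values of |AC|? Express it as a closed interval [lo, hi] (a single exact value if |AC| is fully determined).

|AB| ∈ {39}
|BC| ∈ {31}
|AC| ∈ {√(3691)}

|AC| = √(3691)  (≈ 60.7536)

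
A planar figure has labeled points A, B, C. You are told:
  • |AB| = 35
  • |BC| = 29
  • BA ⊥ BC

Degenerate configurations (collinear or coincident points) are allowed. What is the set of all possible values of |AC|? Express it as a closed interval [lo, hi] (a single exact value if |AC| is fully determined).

|AB| ∈ {35}
|BC| ∈ {29}
|AC| ∈ {√(2066)}

|AC| = √(2066)  (≈ 45.4533)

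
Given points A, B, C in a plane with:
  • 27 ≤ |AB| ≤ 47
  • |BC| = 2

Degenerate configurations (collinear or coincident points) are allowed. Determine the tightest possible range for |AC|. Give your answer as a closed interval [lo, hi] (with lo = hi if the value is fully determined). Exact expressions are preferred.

|AB| ∈ [27, 47]
|BC| ∈ {2}
|AC| ∈ [25, 49]

|AC| ∈ [25, 49]  (≈ [25.0000, 49.0000])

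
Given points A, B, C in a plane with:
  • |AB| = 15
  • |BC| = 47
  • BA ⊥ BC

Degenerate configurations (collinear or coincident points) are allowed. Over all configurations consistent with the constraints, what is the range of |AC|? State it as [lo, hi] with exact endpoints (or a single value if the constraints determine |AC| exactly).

|AB| ∈ {15}
|BC| ∈ {47}
|AC| ∈ {√(2434)}

|AC| = √(2434)  (≈ 49.3356)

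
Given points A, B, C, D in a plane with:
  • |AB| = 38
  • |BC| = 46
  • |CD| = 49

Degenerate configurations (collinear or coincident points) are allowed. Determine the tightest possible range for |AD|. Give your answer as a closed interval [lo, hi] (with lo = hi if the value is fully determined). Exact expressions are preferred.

|AB| ∈ {38}
|BC| ∈ {46}
|CD| ∈ {49}
|AC| ∈ [8, 84]
|BD| ∈ [3, 95]
|AD| ∈ [0, 133]

|AD| ∈ [0, 133]  (≈ [0.0000, 133.0000])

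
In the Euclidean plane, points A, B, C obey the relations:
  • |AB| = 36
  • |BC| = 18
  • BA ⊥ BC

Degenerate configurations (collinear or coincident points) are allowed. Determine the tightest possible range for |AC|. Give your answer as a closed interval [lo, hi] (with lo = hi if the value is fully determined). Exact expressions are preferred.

|AC| = 18·√(5)  (≈ 40.2492)

|AB| ∈ {36}
|BC| ∈ {18}
|AC| ∈ {18·√(5)}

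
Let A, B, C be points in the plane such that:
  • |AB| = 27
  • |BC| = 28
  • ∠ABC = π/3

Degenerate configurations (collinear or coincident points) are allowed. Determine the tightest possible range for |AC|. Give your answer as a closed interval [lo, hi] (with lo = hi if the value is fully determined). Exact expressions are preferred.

|AC| = √(757)  (≈ 27.5136)

|AB| ∈ {27}
|BC| ∈ {28}
|AC| ∈ {√(757)}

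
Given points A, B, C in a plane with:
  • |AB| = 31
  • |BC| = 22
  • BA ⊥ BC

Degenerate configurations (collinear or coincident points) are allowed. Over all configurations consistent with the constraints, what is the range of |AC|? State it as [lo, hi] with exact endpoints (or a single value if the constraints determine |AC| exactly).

|AC| = 17·√(5)  (≈ 38.0132)

|AB| ∈ {31}
|BC| ∈ {22}
|AC| ∈ {17·√(5)}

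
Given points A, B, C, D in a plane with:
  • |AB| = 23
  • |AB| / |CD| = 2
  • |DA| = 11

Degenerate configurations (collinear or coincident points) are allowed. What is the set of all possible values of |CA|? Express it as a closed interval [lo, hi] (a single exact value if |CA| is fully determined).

|CA| ∈ [1/2, 45/2]  (≈ [0.5000, 22.5000])

|AB| ∈ {23}
|AD| ∈ {11}
|CD| ∈ {23/2}
|BD| ∈ [12, 34]
|AC| ∈ [1/2, 45/2]
|BC| ∈ [1/2, 91/2]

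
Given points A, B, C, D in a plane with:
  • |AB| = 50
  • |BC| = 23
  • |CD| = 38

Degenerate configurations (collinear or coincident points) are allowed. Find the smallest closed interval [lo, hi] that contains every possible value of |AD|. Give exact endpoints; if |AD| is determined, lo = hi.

|AB| ∈ {50}
|BC| ∈ {23}
|CD| ∈ {38}
|AC| ∈ [27, 73]
|BD| ∈ [15, 61]
|AD| ∈ [0, 111]

|AD| ∈ [0, 111]  (≈ [0.0000, 111.0000])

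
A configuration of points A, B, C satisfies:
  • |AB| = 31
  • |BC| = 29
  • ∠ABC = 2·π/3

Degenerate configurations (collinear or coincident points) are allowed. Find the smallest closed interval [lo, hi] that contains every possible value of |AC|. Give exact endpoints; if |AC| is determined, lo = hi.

|AB| ∈ {31}
|BC| ∈ {29}
|AC| ∈ {√(2701)}

|AC| = √(2701)  (≈ 51.9711)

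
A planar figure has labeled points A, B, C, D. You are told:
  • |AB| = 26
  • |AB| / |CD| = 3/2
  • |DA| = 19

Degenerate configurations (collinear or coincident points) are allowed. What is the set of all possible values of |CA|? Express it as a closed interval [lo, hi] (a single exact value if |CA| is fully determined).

|AB| ∈ {26}
|AD| ∈ {19}
|CD| ∈ {52/3}
|BD| ∈ [7, 45]
|AC| ∈ [5/3, 109/3]
|BC| ∈ [0, 187/3]

|CA| ∈ [5/3, 109/3]  (≈ [1.6667, 36.3333])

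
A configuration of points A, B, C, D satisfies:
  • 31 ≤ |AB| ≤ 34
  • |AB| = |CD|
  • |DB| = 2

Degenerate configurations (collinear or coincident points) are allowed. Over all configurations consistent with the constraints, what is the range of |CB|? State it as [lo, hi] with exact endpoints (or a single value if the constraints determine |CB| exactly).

|AB| ∈ [31, 34]
|BD| ∈ {2}
|CD| ∈ [31, 34]
|AD| ∈ [29, 36]
|BC| ∈ [29, 36]
|AC| ∈ [0, 70]

|CB| ∈ [29, 36]  (≈ [29.0000, 36.0000])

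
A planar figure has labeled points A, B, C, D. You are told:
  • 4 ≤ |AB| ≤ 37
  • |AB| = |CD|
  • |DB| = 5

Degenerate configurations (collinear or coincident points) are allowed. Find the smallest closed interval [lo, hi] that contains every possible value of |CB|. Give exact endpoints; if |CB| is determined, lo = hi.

|CB| ∈ [0, 42]  (≈ [0.0000, 42.0000])

|AB| ∈ [4, 37]
|BD| ∈ {5}
|CD| ∈ [4, 37]
|AD| ∈ [0, 42]
|BC| ∈ [0, 42]
|AC| ∈ [0, 79]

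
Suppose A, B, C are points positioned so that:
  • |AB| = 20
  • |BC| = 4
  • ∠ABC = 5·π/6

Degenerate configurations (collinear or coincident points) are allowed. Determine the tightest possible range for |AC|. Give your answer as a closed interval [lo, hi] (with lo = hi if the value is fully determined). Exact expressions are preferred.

|AB| ∈ {20}
|BC| ∈ {4}
|AC| ∈ {4·√(5·√(3) + 26)}

|AC| = 4·√(5·√(3) + 26)  (≈ 23.5492)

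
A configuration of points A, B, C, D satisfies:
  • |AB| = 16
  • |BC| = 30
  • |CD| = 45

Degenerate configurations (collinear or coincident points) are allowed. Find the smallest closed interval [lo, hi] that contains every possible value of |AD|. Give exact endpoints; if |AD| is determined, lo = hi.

|AB| ∈ {16}
|BC| ∈ {30}
|CD| ∈ {45}
|AC| ∈ [14, 46]
|BD| ∈ [15, 75]
|AD| ∈ [0, 91]

|AD| ∈ [0, 91]  (≈ [0.0000, 91.0000])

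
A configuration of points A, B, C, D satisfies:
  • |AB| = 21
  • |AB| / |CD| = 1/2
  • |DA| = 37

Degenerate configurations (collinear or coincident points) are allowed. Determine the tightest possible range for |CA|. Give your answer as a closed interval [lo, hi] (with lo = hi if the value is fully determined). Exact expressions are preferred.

|AB| ∈ {21}
|AD| ∈ {37}
|CD| ∈ {42}
|BD| ∈ [16, 58]
|AC| ∈ [5, 79]
|BC| ∈ [0, 100]

|CA| ∈ [5, 79]  (≈ [5.0000, 79.0000])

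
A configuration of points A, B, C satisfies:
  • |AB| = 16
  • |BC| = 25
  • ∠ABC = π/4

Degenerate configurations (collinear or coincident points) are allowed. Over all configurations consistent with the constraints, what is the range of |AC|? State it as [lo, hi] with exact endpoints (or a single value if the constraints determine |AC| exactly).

|AB| ∈ {16}
|BC| ∈ {25}
|AC| ∈ {√(881 - 400·√(2))}

|AC| = √(881 - 400·√(2))  (≈ 17.7571)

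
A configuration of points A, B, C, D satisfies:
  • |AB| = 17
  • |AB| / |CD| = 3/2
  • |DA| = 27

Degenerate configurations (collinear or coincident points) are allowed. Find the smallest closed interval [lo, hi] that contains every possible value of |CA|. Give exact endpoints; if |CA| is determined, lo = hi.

|AB| ∈ {17}
|AD| ∈ {27}
|CD| ∈ {34/3}
|BD| ∈ [10, 44]
|AC| ∈ [47/3, 115/3]
|BC| ∈ [0, 166/3]

|CA| ∈ [47/3, 115/3]  (≈ [15.6667, 38.3333])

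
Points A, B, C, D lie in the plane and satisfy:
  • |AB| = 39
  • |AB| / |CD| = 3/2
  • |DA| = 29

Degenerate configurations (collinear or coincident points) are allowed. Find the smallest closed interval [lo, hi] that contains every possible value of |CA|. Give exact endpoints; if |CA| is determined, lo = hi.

|AB| ∈ {39}
|AD| ∈ {29}
|CD| ∈ {26}
|BD| ∈ [10, 68]
|AC| ∈ [3, 55]
|BC| ∈ [0, 94]

|CA| ∈ [3, 55]  (≈ [3.0000, 55.0000])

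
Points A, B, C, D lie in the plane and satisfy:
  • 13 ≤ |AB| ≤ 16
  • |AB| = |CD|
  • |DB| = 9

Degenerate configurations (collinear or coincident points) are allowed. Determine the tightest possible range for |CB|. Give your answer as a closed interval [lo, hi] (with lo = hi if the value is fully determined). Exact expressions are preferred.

|AB| ∈ [13, 16]
|BD| ∈ {9}
|CD| ∈ [13, 16]
|AD| ∈ [4, 25]
|BC| ∈ [4, 25]
|AC| ∈ [0, 41]

|CB| ∈ [4, 25]  (≈ [4.0000, 25.0000])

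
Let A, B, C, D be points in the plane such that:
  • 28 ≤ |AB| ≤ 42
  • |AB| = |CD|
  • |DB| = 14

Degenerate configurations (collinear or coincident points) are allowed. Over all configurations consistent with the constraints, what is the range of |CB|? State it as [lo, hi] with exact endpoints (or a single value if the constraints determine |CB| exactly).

|AB| ∈ [28, 42]
|BD| ∈ {14}
|CD| ∈ [28, 42]
|AD| ∈ [14, 56]
|BC| ∈ [14, 56]
|AC| ∈ [0, 98]

|CB| ∈ [14, 56]  (≈ [14.0000, 56.0000])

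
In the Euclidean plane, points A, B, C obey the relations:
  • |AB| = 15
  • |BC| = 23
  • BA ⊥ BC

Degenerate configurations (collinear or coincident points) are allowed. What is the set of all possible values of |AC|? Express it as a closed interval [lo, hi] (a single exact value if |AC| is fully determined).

|AB| ∈ {15}
|BC| ∈ {23}
|AC| ∈ {√(754)}

|AC| = √(754)  (≈ 27.4591)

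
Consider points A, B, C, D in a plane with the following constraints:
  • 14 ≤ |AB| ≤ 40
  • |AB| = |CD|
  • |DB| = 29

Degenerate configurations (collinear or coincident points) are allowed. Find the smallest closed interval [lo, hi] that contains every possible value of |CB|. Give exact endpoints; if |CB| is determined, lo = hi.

|AB| ∈ [14, 40]
|BD| ∈ {29}
|CD| ∈ [14, 40]
|AD| ∈ [0, 69]
|BC| ∈ [0, 69]
|AC| ∈ [0, 109]

|CB| ∈ [0, 69]  (≈ [0.0000, 69.0000])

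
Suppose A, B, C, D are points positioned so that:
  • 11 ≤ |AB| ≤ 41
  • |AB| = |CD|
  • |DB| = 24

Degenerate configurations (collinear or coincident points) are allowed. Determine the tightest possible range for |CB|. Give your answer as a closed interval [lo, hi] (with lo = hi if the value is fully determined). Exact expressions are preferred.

|CB| ∈ [0, 65]  (≈ [0.0000, 65.0000])

|AB| ∈ [11, 41]
|BD| ∈ {24}
|CD| ∈ [11, 41]
|AD| ∈ [0, 65]
|BC| ∈ [0, 65]
|AC| ∈ [0, 106]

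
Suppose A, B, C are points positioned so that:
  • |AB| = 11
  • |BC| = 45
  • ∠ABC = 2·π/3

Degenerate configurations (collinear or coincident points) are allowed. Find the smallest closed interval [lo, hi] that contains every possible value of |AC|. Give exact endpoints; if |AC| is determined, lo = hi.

|AB| ∈ {11}
|BC| ∈ {45}
|AC| ∈ {√(2641)}

|AC| = √(2641)  (≈ 51.3907)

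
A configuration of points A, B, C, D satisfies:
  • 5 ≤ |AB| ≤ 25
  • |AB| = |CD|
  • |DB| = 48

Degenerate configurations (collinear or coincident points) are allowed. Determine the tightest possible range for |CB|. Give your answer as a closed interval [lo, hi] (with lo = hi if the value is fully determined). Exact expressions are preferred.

|CB| ∈ [23, 73]  (≈ [23.0000, 73.0000])

|AB| ∈ [5, 25]
|BD| ∈ {48}
|CD| ∈ [5, 25]
|AD| ∈ [23, 73]
|BC| ∈ [23, 73]
|AC| ∈ [0, 98]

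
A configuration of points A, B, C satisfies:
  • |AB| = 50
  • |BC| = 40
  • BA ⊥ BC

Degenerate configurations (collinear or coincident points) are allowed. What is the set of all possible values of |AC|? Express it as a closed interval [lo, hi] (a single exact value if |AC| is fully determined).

|AC| = 10·√(41)  (≈ 64.0312)

|AB| ∈ {50}
|BC| ∈ {40}
|AC| ∈ {10·√(41)}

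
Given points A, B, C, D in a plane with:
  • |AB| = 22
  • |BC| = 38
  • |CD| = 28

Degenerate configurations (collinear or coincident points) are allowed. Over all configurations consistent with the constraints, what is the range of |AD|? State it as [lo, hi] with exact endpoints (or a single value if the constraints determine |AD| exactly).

|AB| ∈ {22}
|BC| ∈ {38}
|CD| ∈ {28}
|AC| ∈ [16, 60]
|BD| ∈ [10, 66]
|AD| ∈ [0, 88]

|AD| ∈ [0, 88]  (≈ [0.0000, 88.0000])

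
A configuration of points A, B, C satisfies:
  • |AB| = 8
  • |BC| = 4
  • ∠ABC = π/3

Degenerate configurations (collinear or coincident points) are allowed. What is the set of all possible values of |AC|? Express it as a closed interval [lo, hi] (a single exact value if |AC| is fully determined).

|AB| ∈ {8}
|BC| ∈ {4}
|AC| ∈ {4·√(3)}

|AC| = 4·√(3)  (≈ 6.9282)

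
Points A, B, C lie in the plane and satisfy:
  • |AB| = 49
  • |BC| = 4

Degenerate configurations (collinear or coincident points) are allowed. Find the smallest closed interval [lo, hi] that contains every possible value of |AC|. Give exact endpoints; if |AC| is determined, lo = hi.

|AB| ∈ {49}
|BC| ∈ {4}
|AC| ∈ [45, 53]

|AC| ∈ [45, 53]  (≈ [45.0000, 53.0000])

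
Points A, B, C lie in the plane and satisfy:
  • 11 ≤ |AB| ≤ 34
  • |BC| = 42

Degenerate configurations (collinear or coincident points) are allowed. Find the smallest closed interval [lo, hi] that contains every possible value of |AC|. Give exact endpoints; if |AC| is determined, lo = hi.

|AC| ∈ [8, 76]  (≈ [8.0000, 76.0000])

|AB| ∈ [11, 34]
|BC| ∈ {42}
|AC| ∈ [8, 76]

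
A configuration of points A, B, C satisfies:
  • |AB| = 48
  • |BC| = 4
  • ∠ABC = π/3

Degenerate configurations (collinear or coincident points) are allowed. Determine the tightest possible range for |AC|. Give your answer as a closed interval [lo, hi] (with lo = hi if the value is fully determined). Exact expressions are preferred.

|AC| = 4·√(133)  (≈ 46.1303)

|AB| ∈ {48}
|BC| ∈ {4}
|AC| ∈ {4·√(133)}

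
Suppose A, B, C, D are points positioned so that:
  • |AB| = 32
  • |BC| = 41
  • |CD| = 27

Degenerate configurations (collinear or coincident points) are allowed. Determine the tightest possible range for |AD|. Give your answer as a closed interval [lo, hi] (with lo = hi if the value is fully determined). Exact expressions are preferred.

|AD| ∈ [0, 100]  (≈ [0.0000, 100.0000])

|AB| ∈ {32}
|BC| ∈ {41}
|CD| ∈ {27}
|AC| ∈ [9, 73]
|BD| ∈ [14, 68]
|AD| ∈ [0, 100]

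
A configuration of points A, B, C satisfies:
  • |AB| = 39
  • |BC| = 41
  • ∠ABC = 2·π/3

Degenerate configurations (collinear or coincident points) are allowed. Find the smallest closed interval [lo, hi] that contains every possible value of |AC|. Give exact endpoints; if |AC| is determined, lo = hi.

|AB| ∈ {39}
|BC| ∈ {41}
|AC| ∈ {√(4801)}

|AC| = √(4801)  (≈ 69.2892)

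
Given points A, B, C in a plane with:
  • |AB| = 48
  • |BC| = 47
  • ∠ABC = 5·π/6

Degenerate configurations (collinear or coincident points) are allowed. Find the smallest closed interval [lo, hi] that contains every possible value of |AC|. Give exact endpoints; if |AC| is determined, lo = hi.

|AB| ∈ {48}
|BC| ∈ {47}
|AC| ∈ {√(2256·√(3) + 4513)}

|AC| = √(2256·√(3) + 4513)  (≈ 91.7633)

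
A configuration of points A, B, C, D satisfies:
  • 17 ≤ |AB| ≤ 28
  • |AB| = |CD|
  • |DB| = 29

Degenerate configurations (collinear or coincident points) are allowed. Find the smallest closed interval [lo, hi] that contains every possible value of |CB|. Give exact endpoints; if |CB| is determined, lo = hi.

|CB| ∈ [1, 57]  (≈ [1.0000, 57.0000])

|AB| ∈ [17, 28]
|BD| ∈ {29}
|CD| ∈ [17, 28]
|AD| ∈ [1, 57]
|BC| ∈ [1, 57]
|AC| ∈ [0, 85]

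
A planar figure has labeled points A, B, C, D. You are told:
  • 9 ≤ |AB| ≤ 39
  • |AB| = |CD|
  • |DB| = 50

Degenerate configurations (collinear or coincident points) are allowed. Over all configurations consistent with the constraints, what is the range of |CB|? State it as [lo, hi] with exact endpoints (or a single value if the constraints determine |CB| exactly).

|AB| ∈ [9, 39]
|BD| ∈ {50}
|CD| ∈ [9, 39]
|AD| ∈ [11, 89]
|BC| ∈ [11, 89]
|AC| ∈ [0, 128]

|CB| ∈ [11, 89]  (≈ [11.0000, 89.0000])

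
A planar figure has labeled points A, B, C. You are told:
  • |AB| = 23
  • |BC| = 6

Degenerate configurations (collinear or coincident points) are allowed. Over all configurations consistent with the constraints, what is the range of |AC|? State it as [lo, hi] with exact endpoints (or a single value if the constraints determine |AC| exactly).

|AC| ∈ [17, 29]  (≈ [17.0000, 29.0000])

|AB| ∈ {23}
|BC| ∈ {6}
|AC| ∈ [17, 29]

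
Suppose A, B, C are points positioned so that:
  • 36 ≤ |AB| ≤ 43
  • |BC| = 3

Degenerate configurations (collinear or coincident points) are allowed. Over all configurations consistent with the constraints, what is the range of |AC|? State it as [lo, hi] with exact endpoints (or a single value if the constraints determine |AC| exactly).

|AC| ∈ [33, 46]  (≈ [33.0000, 46.0000])

|AB| ∈ [36, 43]
|BC| ∈ {3}
|AC| ∈ [33, 46]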